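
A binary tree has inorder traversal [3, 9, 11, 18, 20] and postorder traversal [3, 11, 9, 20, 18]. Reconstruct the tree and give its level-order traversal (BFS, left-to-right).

Inorder:   [3, 9, 11, 18, 20]
Postorder: [3, 11, 9, 20, 18]
Algorithm: postorder visits root last, so walk postorder right-to-left;
each value is the root of the current inorder slice — split it at that
value, recurse on the right subtree first, then the left.
Recursive splits:
  root=18; inorder splits into left=[3, 9, 11], right=[20]
  root=20; inorder splits into left=[], right=[]
  root=9; inorder splits into left=[3], right=[11]
  root=11; inorder splits into left=[], right=[]
  root=3; inorder splits into left=[], right=[]
Reconstructed level-order: [18, 9, 20, 3, 11]


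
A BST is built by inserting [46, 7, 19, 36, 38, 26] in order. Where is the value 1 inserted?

Starting tree (level order): [46, 7, None, None, 19, None, 36, 26, 38]
Insertion path: 46 -> 7
Result: insert 1 as left child of 7
Final tree (level order): [46, 7, None, 1, 19, None, None, None, 36, 26, 38]


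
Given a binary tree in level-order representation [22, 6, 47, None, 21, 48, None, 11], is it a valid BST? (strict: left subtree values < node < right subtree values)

Level-order array: [22, 6, 47, None, 21, 48, None, 11]
Validate using subtree bounds (lo, hi): at each node, require lo < value < hi,
then recurse left with hi=value and right with lo=value.
Preorder trace (stopping at first violation):
  at node 22 with bounds (-inf, +inf): OK
  at node 6 with bounds (-inf, 22): OK
  at node 21 with bounds (6, 22): OK
  at node 11 with bounds (6, 21): OK
  at node 47 with bounds (22, +inf): OK
  at node 48 with bounds (22, 47): VIOLATION
Node 48 violates its bound: not (22 < 48 < 47).
Result: Not a valid BST


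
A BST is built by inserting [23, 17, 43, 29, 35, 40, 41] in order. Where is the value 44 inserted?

Starting tree (level order): [23, 17, 43, None, None, 29, None, None, 35, None, 40, None, 41]
Insertion path: 23 -> 43
Result: insert 44 as right child of 43
Final tree (level order): [23, 17, 43, None, None, 29, 44, None, 35, None, None, None, 40, None, 41]


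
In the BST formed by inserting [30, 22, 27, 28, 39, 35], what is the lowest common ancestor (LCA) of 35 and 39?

Tree insertion order: [30, 22, 27, 28, 39, 35]
Tree (level-order array): [30, 22, 39, None, 27, 35, None, None, 28]
In a BST, the LCA of p=35, q=39 is the first node v on the
root-to-leaf path with p <= v <= q (go left if both < v, right if both > v).
Walk from root:
  at 30: both 35 and 39 > 30, go right
  at 39: 35 <= 39 <= 39, this is the LCA
LCA = 39


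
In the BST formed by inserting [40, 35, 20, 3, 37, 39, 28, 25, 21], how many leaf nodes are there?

Tree built from: [40, 35, 20, 3, 37, 39, 28, 25, 21]
Tree (level-order array): [40, 35, None, 20, 37, 3, 28, None, 39, None, None, 25, None, None, None, 21]
Rule: A leaf has 0 children.
Per-node child counts:
  node 40: 1 child(ren)
  node 35: 2 child(ren)
  node 20: 2 child(ren)
  node 3: 0 child(ren)
  node 28: 1 child(ren)
  node 25: 1 child(ren)
  node 21: 0 child(ren)
  node 37: 1 child(ren)
  node 39: 0 child(ren)
Matching nodes: [3, 21, 39]
Count of leaf nodes: 3


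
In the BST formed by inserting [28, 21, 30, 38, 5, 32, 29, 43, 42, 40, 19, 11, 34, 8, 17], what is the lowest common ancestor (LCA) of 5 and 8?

Tree insertion order: [28, 21, 30, 38, 5, 32, 29, 43, 42, 40, 19, 11, 34, 8, 17]
Tree (level-order array): [28, 21, 30, 5, None, 29, 38, None, 19, None, None, 32, 43, 11, None, None, 34, 42, None, 8, 17, None, None, 40]
In a BST, the LCA of p=5, q=8 is the first node v on the
root-to-leaf path with p <= v <= q (go left if both < v, right if both > v).
Walk from root:
  at 28: both 5 and 8 < 28, go left
  at 21: both 5 and 8 < 21, go left
  at 5: 5 <= 5 <= 8, this is the LCA
LCA = 5


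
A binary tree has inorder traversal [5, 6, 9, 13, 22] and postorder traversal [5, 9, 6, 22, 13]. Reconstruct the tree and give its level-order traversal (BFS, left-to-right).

Inorder:   [5, 6, 9, 13, 22]
Postorder: [5, 9, 6, 22, 13]
Algorithm: postorder visits root last, so walk postorder right-to-left;
each value is the root of the current inorder slice — split it at that
value, recurse on the right subtree first, then the left.
Recursive splits:
  root=13; inorder splits into left=[5, 6, 9], right=[22]
  root=22; inorder splits into left=[], right=[]
  root=6; inorder splits into left=[5], right=[9]
  root=9; inorder splits into left=[], right=[]
  root=5; inorder splits into left=[], right=[]
Reconstructed level-order: [13, 6, 22, 5, 9]


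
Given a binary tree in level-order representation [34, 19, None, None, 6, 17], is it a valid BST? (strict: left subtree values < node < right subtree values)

Level-order array: [34, 19, None, None, 6, 17]
Validate using subtree bounds (lo, hi): at each node, require lo < value < hi,
then recurse left with hi=value and right with lo=value.
Preorder trace (stopping at first violation):
  at node 34 with bounds (-inf, +inf): OK
  at node 19 with bounds (-inf, 34): OK
  at node 6 with bounds (19, 34): VIOLATION
Node 6 violates its bound: not (19 < 6 < 34).
Result: Not a valid BST


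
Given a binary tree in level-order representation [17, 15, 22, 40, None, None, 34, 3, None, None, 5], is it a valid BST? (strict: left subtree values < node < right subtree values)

Level-order array: [17, 15, 22, 40, None, None, 34, 3, None, None, 5]
Validate using subtree bounds (lo, hi): at each node, require lo < value < hi,
then recurse left with hi=value and right with lo=value.
Preorder trace (stopping at first violation):
  at node 17 with bounds (-inf, +inf): OK
  at node 15 with bounds (-inf, 17): OK
  at node 40 with bounds (-inf, 15): VIOLATION
Node 40 violates its bound: not (-inf < 40 < 15).
Result: Not a valid BST


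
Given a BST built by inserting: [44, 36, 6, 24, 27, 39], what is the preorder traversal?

Tree insertion order: [44, 36, 6, 24, 27, 39]
Tree (level-order array): [44, 36, None, 6, 39, None, 24, None, None, None, 27]
Preorder traversal: [44, 36, 6, 24, 27, 39]


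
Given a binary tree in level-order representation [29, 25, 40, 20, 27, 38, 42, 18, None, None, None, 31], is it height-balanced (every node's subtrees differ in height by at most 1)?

Tree (level-order array): [29, 25, 40, 20, 27, 38, 42, 18, None, None, None, 31]
Definition: a tree is height-balanced if, at every node, |h(left) - h(right)| <= 1 (empty subtree has height -1).
Bottom-up per-node check:
  node 18: h_left=-1, h_right=-1, diff=0 [OK], height=0
  node 20: h_left=0, h_right=-1, diff=1 [OK], height=1
  node 27: h_left=-1, h_right=-1, diff=0 [OK], height=0
  node 25: h_left=1, h_right=0, diff=1 [OK], height=2
  node 31: h_left=-1, h_right=-1, diff=0 [OK], height=0
  node 38: h_left=0, h_right=-1, diff=1 [OK], height=1
  node 42: h_left=-1, h_right=-1, diff=0 [OK], height=0
  node 40: h_left=1, h_right=0, diff=1 [OK], height=2
  node 29: h_left=2, h_right=2, diff=0 [OK], height=3
All nodes satisfy the balance condition.
Result: Balanced


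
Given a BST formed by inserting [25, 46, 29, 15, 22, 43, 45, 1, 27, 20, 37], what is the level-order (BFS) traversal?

Tree insertion order: [25, 46, 29, 15, 22, 43, 45, 1, 27, 20, 37]
Tree (level-order array): [25, 15, 46, 1, 22, 29, None, None, None, 20, None, 27, 43, None, None, None, None, 37, 45]
BFS from the root, enqueuing left then right child of each popped node:
  queue [25] -> pop 25, enqueue [15, 46], visited so far: [25]
  queue [15, 46] -> pop 15, enqueue [1, 22], visited so far: [25, 15]
  queue [46, 1, 22] -> pop 46, enqueue [29], visited so far: [25, 15, 46]
  queue [1, 22, 29] -> pop 1, enqueue [none], visited so far: [25, 15, 46, 1]
  queue [22, 29] -> pop 22, enqueue [20], visited so far: [25, 15, 46, 1, 22]
  queue [29, 20] -> pop 29, enqueue [27, 43], visited so far: [25, 15, 46, 1, 22, 29]
  queue [20, 27, 43] -> pop 20, enqueue [none], visited so far: [25, 15, 46, 1, 22, 29, 20]
  queue [27, 43] -> pop 27, enqueue [none], visited so far: [25, 15, 46, 1, 22, 29, 20, 27]
  queue [43] -> pop 43, enqueue [37, 45], visited so far: [25, 15, 46, 1, 22, 29, 20, 27, 43]
  queue [37, 45] -> pop 37, enqueue [none], visited so far: [25, 15, 46, 1, 22, 29, 20, 27, 43, 37]
  queue [45] -> pop 45, enqueue [none], visited so far: [25, 15, 46, 1, 22, 29, 20, 27, 43, 37, 45]
Result: [25, 15, 46, 1, 22, 29, 20, 27, 43, 37, 45]


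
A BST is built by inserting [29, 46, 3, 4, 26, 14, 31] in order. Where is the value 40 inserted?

Starting tree (level order): [29, 3, 46, None, 4, 31, None, None, 26, None, None, 14]
Insertion path: 29 -> 46 -> 31
Result: insert 40 as right child of 31
Final tree (level order): [29, 3, 46, None, 4, 31, None, None, 26, None, 40, 14]


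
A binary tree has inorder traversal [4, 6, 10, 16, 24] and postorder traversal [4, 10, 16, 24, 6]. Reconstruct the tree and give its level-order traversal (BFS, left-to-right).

Inorder:   [4, 6, 10, 16, 24]
Postorder: [4, 10, 16, 24, 6]
Algorithm: postorder visits root last, so walk postorder right-to-left;
each value is the root of the current inorder slice — split it at that
value, recurse on the right subtree first, then the left.
Recursive splits:
  root=6; inorder splits into left=[4], right=[10, 16, 24]
  root=24; inorder splits into left=[10, 16], right=[]
  root=16; inorder splits into left=[10], right=[]
  root=10; inorder splits into left=[], right=[]
  root=4; inorder splits into left=[], right=[]
Reconstructed level-order: [6, 4, 24, 16, 10]


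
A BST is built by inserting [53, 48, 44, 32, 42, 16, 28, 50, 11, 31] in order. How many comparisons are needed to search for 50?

Search path for 50: 53 -> 48 -> 50
Found: True
Comparisons: 3


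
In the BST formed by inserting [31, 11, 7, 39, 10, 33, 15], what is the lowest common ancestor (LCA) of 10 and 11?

Tree insertion order: [31, 11, 7, 39, 10, 33, 15]
Tree (level-order array): [31, 11, 39, 7, 15, 33, None, None, 10]
In a BST, the LCA of p=10, q=11 is the first node v on the
root-to-leaf path with p <= v <= q (go left if both < v, right if both > v).
Walk from root:
  at 31: both 10 and 11 < 31, go left
  at 11: 10 <= 11 <= 11, this is the LCA
LCA = 11


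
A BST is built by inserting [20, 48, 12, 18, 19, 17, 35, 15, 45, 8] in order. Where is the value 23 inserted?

Starting tree (level order): [20, 12, 48, 8, 18, 35, None, None, None, 17, 19, None, 45, 15]
Insertion path: 20 -> 48 -> 35
Result: insert 23 as left child of 35
Final tree (level order): [20, 12, 48, 8, 18, 35, None, None, None, 17, 19, 23, 45, 15]


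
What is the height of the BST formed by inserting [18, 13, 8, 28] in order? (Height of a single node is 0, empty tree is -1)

Insertion order: [18, 13, 8, 28]
Tree (level-order array): [18, 13, 28, 8]
Compute height bottom-up (empty subtree = -1):
  height(8) = 1 + max(-1, -1) = 0
  height(13) = 1 + max(0, -1) = 1
  height(28) = 1 + max(-1, -1) = 0
  height(18) = 1 + max(1, 0) = 2
Height = 2


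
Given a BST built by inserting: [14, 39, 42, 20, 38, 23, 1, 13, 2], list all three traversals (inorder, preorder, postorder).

Tree insertion order: [14, 39, 42, 20, 38, 23, 1, 13, 2]
Tree (level-order array): [14, 1, 39, None, 13, 20, 42, 2, None, None, 38, None, None, None, None, 23]
Inorder (L, root, R): [1, 2, 13, 14, 20, 23, 38, 39, 42]
Preorder (root, L, R): [14, 1, 13, 2, 39, 20, 38, 23, 42]
Postorder (L, R, root): [2, 13, 1, 23, 38, 20, 42, 39, 14]


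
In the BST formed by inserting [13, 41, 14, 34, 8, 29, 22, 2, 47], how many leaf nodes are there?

Tree built from: [13, 41, 14, 34, 8, 29, 22, 2, 47]
Tree (level-order array): [13, 8, 41, 2, None, 14, 47, None, None, None, 34, None, None, 29, None, 22]
Rule: A leaf has 0 children.
Per-node child counts:
  node 13: 2 child(ren)
  node 8: 1 child(ren)
  node 2: 0 child(ren)
  node 41: 2 child(ren)
  node 14: 1 child(ren)
  node 34: 1 child(ren)
  node 29: 1 child(ren)
  node 22: 0 child(ren)
  node 47: 0 child(ren)
Matching nodes: [2, 22, 47]
Count of leaf nodes: 3


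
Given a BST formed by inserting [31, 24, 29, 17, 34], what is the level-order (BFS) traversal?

Tree insertion order: [31, 24, 29, 17, 34]
Tree (level-order array): [31, 24, 34, 17, 29]
BFS from the root, enqueuing left then right child of each popped node:
  queue [31] -> pop 31, enqueue [24, 34], visited so far: [31]
  queue [24, 34] -> pop 24, enqueue [17, 29], visited so far: [31, 24]
  queue [34, 17, 29] -> pop 34, enqueue [none], visited so far: [31, 24, 34]
  queue [17, 29] -> pop 17, enqueue [none], visited so far: [31, 24, 34, 17]
  queue [29] -> pop 29, enqueue [none], visited so far: [31, 24, 34, 17, 29]
Result: [31, 24, 34, 17, 29]


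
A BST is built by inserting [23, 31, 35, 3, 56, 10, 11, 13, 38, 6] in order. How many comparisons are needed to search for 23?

Search path for 23: 23
Found: True
Comparisons: 1


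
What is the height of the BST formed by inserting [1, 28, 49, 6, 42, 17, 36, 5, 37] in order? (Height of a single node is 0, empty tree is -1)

Insertion order: [1, 28, 49, 6, 42, 17, 36, 5, 37]
Tree (level-order array): [1, None, 28, 6, 49, 5, 17, 42, None, None, None, None, None, 36, None, None, 37]
Compute height bottom-up (empty subtree = -1):
  height(5) = 1 + max(-1, -1) = 0
  height(17) = 1 + max(-1, -1) = 0
  height(6) = 1 + max(0, 0) = 1
  height(37) = 1 + max(-1, -1) = 0
  height(36) = 1 + max(-1, 0) = 1
  height(42) = 1 + max(1, -1) = 2
  height(49) = 1 + max(2, -1) = 3
  height(28) = 1 + max(1, 3) = 4
  height(1) = 1 + max(-1, 4) = 5
Height = 5


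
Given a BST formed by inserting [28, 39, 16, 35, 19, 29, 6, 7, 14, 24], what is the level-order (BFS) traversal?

Tree insertion order: [28, 39, 16, 35, 19, 29, 6, 7, 14, 24]
Tree (level-order array): [28, 16, 39, 6, 19, 35, None, None, 7, None, 24, 29, None, None, 14]
BFS from the root, enqueuing left then right child of each popped node:
  queue [28] -> pop 28, enqueue [16, 39], visited so far: [28]
  queue [16, 39] -> pop 16, enqueue [6, 19], visited so far: [28, 16]
  queue [39, 6, 19] -> pop 39, enqueue [35], visited so far: [28, 16, 39]
  queue [6, 19, 35] -> pop 6, enqueue [7], visited so far: [28, 16, 39, 6]
  queue [19, 35, 7] -> pop 19, enqueue [24], visited so far: [28, 16, 39, 6, 19]
  queue [35, 7, 24] -> pop 35, enqueue [29], visited so far: [28, 16, 39, 6, 19, 35]
  queue [7, 24, 29] -> pop 7, enqueue [14], visited so far: [28, 16, 39, 6, 19, 35, 7]
  queue [24, 29, 14] -> pop 24, enqueue [none], visited so far: [28, 16, 39, 6, 19, 35, 7, 24]
  queue [29, 14] -> pop 29, enqueue [none], visited so far: [28, 16, 39, 6, 19, 35, 7, 24, 29]
  queue [14] -> pop 14, enqueue [none], visited so far: [28, 16, 39, 6, 19, 35, 7, 24, 29, 14]
Result: [28, 16, 39, 6, 19, 35, 7, 24, 29, 14]


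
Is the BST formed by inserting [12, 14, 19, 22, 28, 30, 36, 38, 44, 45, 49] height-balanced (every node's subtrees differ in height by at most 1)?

Tree (level-order array): [12, None, 14, None, 19, None, 22, None, 28, None, 30, None, 36, None, 38, None, 44, None, 45, None, 49]
Definition: a tree is height-balanced if, at every node, |h(left) - h(right)| <= 1 (empty subtree has height -1).
Bottom-up per-node check:
  node 49: h_left=-1, h_right=-1, diff=0 [OK], height=0
  node 45: h_left=-1, h_right=0, diff=1 [OK], height=1
  node 44: h_left=-1, h_right=1, diff=2 [FAIL (|-1-1|=2 > 1)], height=2
  node 38: h_left=-1, h_right=2, diff=3 [FAIL (|-1-2|=3 > 1)], height=3
  node 36: h_left=-1, h_right=3, diff=4 [FAIL (|-1-3|=4 > 1)], height=4
  node 30: h_left=-1, h_right=4, diff=5 [FAIL (|-1-4|=5 > 1)], height=5
  node 28: h_left=-1, h_right=5, diff=6 [FAIL (|-1-5|=6 > 1)], height=6
  node 22: h_left=-1, h_right=6, diff=7 [FAIL (|-1-6|=7 > 1)], height=7
  node 19: h_left=-1, h_right=7, diff=8 [FAIL (|-1-7|=8 > 1)], height=8
  node 14: h_left=-1, h_right=8, diff=9 [FAIL (|-1-8|=9 > 1)], height=9
  node 12: h_left=-1, h_right=9, diff=10 [FAIL (|-1-9|=10 > 1)], height=10
Node 44 violates the condition: |-1 - 1| = 2 > 1.
Result: Not balanced


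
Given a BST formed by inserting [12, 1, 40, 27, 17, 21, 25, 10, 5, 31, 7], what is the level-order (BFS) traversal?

Tree insertion order: [12, 1, 40, 27, 17, 21, 25, 10, 5, 31, 7]
Tree (level-order array): [12, 1, 40, None, 10, 27, None, 5, None, 17, 31, None, 7, None, 21, None, None, None, None, None, 25]
BFS from the root, enqueuing left then right child of each popped node:
  queue [12] -> pop 12, enqueue [1, 40], visited so far: [12]
  queue [1, 40] -> pop 1, enqueue [10], visited so far: [12, 1]
  queue [40, 10] -> pop 40, enqueue [27], visited so far: [12, 1, 40]
  queue [10, 27] -> pop 10, enqueue [5], visited so far: [12, 1, 40, 10]
  queue [27, 5] -> pop 27, enqueue [17, 31], visited so far: [12, 1, 40, 10, 27]
  queue [5, 17, 31] -> pop 5, enqueue [7], visited so far: [12, 1, 40, 10, 27, 5]
  queue [17, 31, 7] -> pop 17, enqueue [21], visited so far: [12, 1, 40, 10, 27, 5, 17]
  queue [31, 7, 21] -> pop 31, enqueue [none], visited so far: [12, 1, 40, 10, 27, 5, 17, 31]
  queue [7, 21] -> pop 7, enqueue [none], visited so far: [12, 1, 40, 10, 27, 5, 17, 31, 7]
  queue [21] -> pop 21, enqueue [25], visited so far: [12, 1, 40, 10, 27, 5, 17, 31, 7, 21]
  queue [25] -> pop 25, enqueue [none], visited so far: [12, 1, 40, 10, 27, 5, 17, 31, 7, 21, 25]
Result: [12, 1, 40, 10, 27, 5, 17, 31, 7, 21, 25]


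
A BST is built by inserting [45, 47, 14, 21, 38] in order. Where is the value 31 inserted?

Starting tree (level order): [45, 14, 47, None, 21, None, None, None, 38]
Insertion path: 45 -> 14 -> 21 -> 38
Result: insert 31 as left child of 38
Final tree (level order): [45, 14, 47, None, 21, None, None, None, 38, 31]


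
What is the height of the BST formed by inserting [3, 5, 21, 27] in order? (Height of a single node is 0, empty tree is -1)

Insertion order: [3, 5, 21, 27]
Tree (level-order array): [3, None, 5, None, 21, None, 27]
Compute height bottom-up (empty subtree = -1):
  height(27) = 1 + max(-1, -1) = 0
  height(21) = 1 + max(-1, 0) = 1
  height(5) = 1 + max(-1, 1) = 2
  height(3) = 1 + max(-1, 2) = 3
Height = 3


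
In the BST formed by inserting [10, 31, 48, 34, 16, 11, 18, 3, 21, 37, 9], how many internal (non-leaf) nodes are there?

Tree built from: [10, 31, 48, 34, 16, 11, 18, 3, 21, 37, 9]
Tree (level-order array): [10, 3, 31, None, 9, 16, 48, None, None, 11, 18, 34, None, None, None, None, 21, None, 37]
Rule: An internal node has at least one child.
Per-node child counts:
  node 10: 2 child(ren)
  node 3: 1 child(ren)
  node 9: 0 child(ren)
  node 31: 2 child(ren)
  node 16: 2 child(ren)
  node 11: 0 child(ren)
  node 18: 1 child(ren)
  node 21: 0 child(ren)
  node 48: 1 child(ren)
  node 34: 1 child(ren)
  node 37: 0 child(ren)
Matching nodes: [10, 3, 31, 16, 18, 48, 34]
Count of internal (non-leaf) nodes: 7


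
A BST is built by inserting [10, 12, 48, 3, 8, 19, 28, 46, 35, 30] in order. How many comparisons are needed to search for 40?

Search path for 40: 10 -> 12 -> 48 -> 19 -> 28 -> 46 -> 35
Found: False
Comparisons: 7


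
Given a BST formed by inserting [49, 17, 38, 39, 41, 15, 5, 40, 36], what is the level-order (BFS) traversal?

Tree insertion order: [49, 17, 38, 39, 41, 15, 5, 40, 36]
Tree (level-order array): [49, 17, None, 15, 38, 5, None, 36, 39, None, None, None, None, None, 41, 40]
BFS from the root, enqueuing left then right child of each popped node:
  queue [49] -> pop 49, enqueue [17], visited so far: [49]
  queue [17] -> pop 17, enqueue [15, 38], visited so far: [49, 17]
  queue [15, 38] -> pop 15, enqueue [5], visited so far: [49, 17, 15]
  queue [38, 5] -> pop 38, enqueue [36, 39], visited so far: [49, 17, 15, 38]
  queue [5, 36, 39] -> pop 5, enqueue [none], visited so far: [49, 17, 15, 38, 5]
  queue [36, 39] -> pop 36, enqueue [none], visited so far: [49, 17, 15, 38, 5, 36]
  queue [39] -> pop 39, enqueue [41], visited so far: [49, 17, 15, 38, 5, 36, 39]
  queue [41] -> pop 41, enqueue [40], visited so far: [49, 17, 15, 38, 5, 36, 39, 41]
  queue [40] -> pop 40, enqueue [none], visited so far: [49, 17, 15, 38, 5, 36, 39, 41, 40]
Result: [49, 17, 15, 38, 5, 36, 39, 41, 40]


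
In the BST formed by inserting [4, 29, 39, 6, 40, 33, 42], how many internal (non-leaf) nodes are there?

Tree built from: [4, 29, 39, 6, 40, 33, 42]
Tree (level-order array): [4, None, 29, 6, 39, None, None, 33, 40, None, None, None, 42]
Rule: An internal node has at least one child.
Per-node child counts:
  node 4: 1 child(ren)
  node 29: 2 child(ren)
  node 6: 0 child(ren)
  node 39: 2 child(ren)
  node 33: 0 child(ren)
  node 40: 1 child(ren)
  node 42: 0 child(ren)
Matching nodes: [4, 29, 39, 40]
Count of internal (non-leaf) nodes: 4


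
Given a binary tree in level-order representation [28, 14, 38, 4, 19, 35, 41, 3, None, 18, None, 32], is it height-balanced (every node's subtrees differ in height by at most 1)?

Tree (level-order array): [28, 14, 38, 4, 19, 35, 41, 3, None, 18, None, 32]
Definition: a tree is height-balanced if, at every node, |h(left) - h(right)| <= 1 (empty subtree has height -1).
Bottom-up per-node check:
  node 3: h_left=-1, h_right=-1, diff=0 [OK], height=0
  node 4: h_left=0, h_right=-1, diff=1 [OK], height=1
  node 18: h_left=-1, h_right=-1, diff=0 [OK], height=0
  node 19: h_left=0, h_right=-1, diff=1 [OK], height=1
  node 14: h_left=1, h_right=1, diff=0 [OK], height=2
  node 32: h_left=-1, h_right=-1, diff=0 [OK], height=0
  node 35: h_left=0, h_right=-1, diff=1 [OK], height=1
  node 41: h_left=-1, h_right=-1, diff=0 [OK], height=0
  node 38: h_left=1, h_right=0, diff=1 [OK], height=2
  node 28: h_left=2, h_right=2, diff=0 [OK], height=3
All nodes satisfy the balance condition.
Result: Balanced


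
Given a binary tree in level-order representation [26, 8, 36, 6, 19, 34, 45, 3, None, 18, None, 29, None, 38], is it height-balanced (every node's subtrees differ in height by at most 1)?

Tree (level-order array): [26, 8, 36, 6, 19, 34, 45, 3, None, 18, None, 29, None, 38]
Definition: a tree is height-balanced if, at every node, |h(left) - h(right)| <= 1 (empty subtree has height -1).
Bottom-up per-node check:
  node 3: h_left=-1, h_right=-1, diff=0 [OK], height=0
  node 6: h_left=0, h_right=-1, diff=1 [OK], height=1
  node 18: h_left=-1, h_right=-1, diff=0 [OK], height=0
  node 19: h_left=0, h_right=-1, diff=1 [OK], height=1
  node 8: h_left=1, h_right=1, diff=0 [OK], height=2
  node 29: h_left=-1, h_right=-1, diff=0 [OK], height=0
  node 34: h_left=0, h_right=-1, diff=1 [OK], height=1
  node 38: h_left=-1, h_right=-1, diff=0 [OK], height=0
  node 45: h_left=0, h_right=-1, diff=1 [OK], height=1
  node 36: h_left=1, h_right=1, diff=0 [OK], height=2
  node 26: h_left=2, h_right=2, diff=0 [OK], height=3
All nodes satisfy the balance condition.
Result: Balanced


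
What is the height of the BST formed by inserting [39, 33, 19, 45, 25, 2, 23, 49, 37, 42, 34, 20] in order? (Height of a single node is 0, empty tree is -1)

Insertion order: [39, 33, 19, 45, 25, 2, 23, 49, 37, 42, 34, 20]
Tree (level-order array): [39, 33, 45, 19, 37, 42, 49, 2, 25, 34, None, None, None, None, None, None, None, 23, None, None, None, 20]
Compute height bottom-up (empty subtree = -1):
  height(2) = 1 + max(-1, -1) = 0
  height(20) = 1 + max(-1, -1) = 0
  height(23) = 1 + max(0, -1) = 1
  height(25) = 1 + max(1, -1) = 2
  height(19) = 1 + max(0, 2) = 3
  height(34) = 1 + max(-1, -1) = 0
  height(37) = 1 + max(0, -1) = 1
  height(33) = 1 + max(3, 1) = 4
  height(42) = 1 + max(-1, -1) = 0
  height(49) = 1 + max(-1, -1) = 0
  height(45) = 1 + max(0, 0) = 1
  height(39) = 1 + max(4, 1) = 5
Height = 5


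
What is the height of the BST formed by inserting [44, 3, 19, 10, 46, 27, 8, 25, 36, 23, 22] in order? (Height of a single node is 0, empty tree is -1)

Insertion order: [44, 3, 19, 10, 46, 27, 8, 25, 36, 23, 22]
Tree (level-order array): [44, 3, 46, None, 19, None, None, 10, 27, 8, None, 25, 36, None, None, 23, None, None, None, 22]
Compute height bottom-up (empty subtree = -1):
  height(8) = 1 + max(-1, -1) = 0
  height(10) = 1 + max(0, -1) = 1
  height(22) = 1 + max(-1, -1) = 0
  height(23) = 1 + max(0, -1) = 1
  height(25) = 1 + max(1, -1) = 2
  height(36) = 1 + max(-1, -1) = 0
  height(27) = 1 + max(2, 0) = 3
  height(19) = 1 + max(1, 3) = 4
  height(3) = 1 + max(-1, 4) = 5
  height(46) = 1 + max(-1, -1) = 0
  height(44) = 1 + max(5, 0) = 6
Height = 6


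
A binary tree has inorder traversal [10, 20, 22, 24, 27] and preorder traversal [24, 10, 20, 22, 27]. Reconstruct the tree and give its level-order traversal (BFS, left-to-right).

Inorder:  [10, 20, 22, 24, 27]
Preorder: [24, 10, 20, 22, 27]
Algorithm: preorder visits root first, so consume preorder in order;
for each root, split the current inorder slice at that value into
left-subtree inorder and right-subtree inorder, then recurse.
Recursive splits:
  root=24; inorder splits into left=[10, 20, 22], right=[27]
  root=10; inorder splits into left=[], right=[20, 22]
  root=20; inorder splits into left=[], right=[22]
  root=22; inorder splits into left=[], right=[]
  root=27; inorder splits into left=[], right=[]
Reconstructed level-order: [24, 10, 27, 20, 22]


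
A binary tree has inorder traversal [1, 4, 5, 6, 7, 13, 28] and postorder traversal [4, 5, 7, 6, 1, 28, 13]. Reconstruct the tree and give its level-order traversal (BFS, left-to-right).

Inorder:   [1, 4, 5, 6, 7, 13, 28]
Postorder: [4, 5, 7, 6, 1, 28, 13]
Algorithm: postorder visits root last, so walk postorder right-to-left;
each value is the root of the current inorder slice — split it at that
value, recurse on the right subtree first, then the left.
Recursive splits:
  root=13; inorder splits into left=[1, 4, 5, 6, 7], right=[28]
  root=28; inorder splits into left=[], right=[]
  root=1; inorder splits into left=[], right=[4, 5, 6, 7]
  root=6; inorder splits into left=[4, 5], right=[7]
  root=7; inorder splits into left=[], right=[]
  root=5; inorder splits into left=[4], right=[]
  root=4; inorder splits into left=[], right=[]
Reconstructed level-order: [13, 1, 28, 6, 5, 7, 4]


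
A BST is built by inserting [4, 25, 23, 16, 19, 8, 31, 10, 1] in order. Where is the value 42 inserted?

Starting tree (level order): [4, 1, 25, None, None, 23, 31, 16, None, None, None, 8, 19, None, 10]
Insertion path: 4 -> 25 -> 31
Result: insert 42 as right child of 31
Final tree (level order): [4, 1, 25, None, None, 23, 31, 16, None, None, 42, 8, 19, None, None, None, 10]


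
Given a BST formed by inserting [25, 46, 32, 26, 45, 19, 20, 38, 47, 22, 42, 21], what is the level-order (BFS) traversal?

Tree insertion order: [25, 46, 32, 26, 45, 19, 20, 38, 47, 22, 42, 21]
Tree (level-order array): [25, 19, 46, None, 20, 32, 47, None, 22, 26, 45, None, None, 21, None, None, None, 38, None, None, None, None, 42]
BFS from the root, enqueuing left then right child of each popped node:
  queue [25] -> pop 25, enqueue [19, 46], visited so far: [25]
  queue [19, 46] -> pop 19, enqueue [20], visited so far: [25, 19]
  queue [46, 20] -> pop 46, enqueue [32, 47], visited so far: [25, 19, 46]
  queue [20, 32, 47] -> pop 20, enqueue [22], visited so far: [25, 19, 46, 20]
  queue [32, 47, 22] -> pop 32, enqueue [26, 45], visited so far: [25, 19, 46, 20, 32]
  queue [47, 22, 26, 45] -> pop 47, enqueue [none], visited so far: [25, 19, 46, 20, 32, 47]
  queue [22, 26, 45] -> pop 22, enqueue [21], visited so far: [25, 19, 46, 20, 32, 47, 22]
  queue [26, 45, 21] -> pop 26, enqueue [none], visited so far: [25, 19, 46, 20, 32, 47, 22, 26]
  queue [45, 21] -> pop 45, enqueue [38], visited so far: [25, 19, 46, 20, 32, 47, 22, 26, 45]
  queue [21, 38] -> pop 21, enqueue [none], visited so far: [25, 19, 46, 20, 32, 47, 22, 26, 45, 21]
  queue [38] -> pop 38, enqueue [42], visited so far: [25, 19, 46, 20, 32, 47, 22, 26, 45, 21, 38]
  queue [42] -> pop 42, enqueue [none], visited so far: [25, 19, 46, 20, 32, 47, 22, 26, 45, 21, 38, 42]
Result: [25, 19, 46, 20, 32, 47, 22, 26, 45, 21, 38, 42]


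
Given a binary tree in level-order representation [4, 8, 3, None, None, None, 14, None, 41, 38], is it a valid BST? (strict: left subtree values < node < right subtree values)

Level-order array: [4, 8, 3, None, None, None, 14, None, 41, 38]
Validate using subtree bounds (lo, hi): at each node, require lo < value < hi,
then recurse left with hi=value and right with lo=value.
Preorder trace (stopping at first violation):
  at node 4 with bounds (-inf, +inf): OK
  at node 8 with bounds (-inf, 4): VIOLATION
Node 8 violates its bound: not (-inf < 8 < 4).
Result: Not a valid BST


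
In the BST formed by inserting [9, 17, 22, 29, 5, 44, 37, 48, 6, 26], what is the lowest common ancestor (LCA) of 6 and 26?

Tree insertion order: [9, 17, 22, 29, 5, 44, 37, 48, 6, 26]
Tree (level-order array): [9, 5, 17, None, 6, None, 22, None, None, None, 29, 26, 44, None, None, 37, 48]
In a BST, the LCA of p=6, q=26 is the first node v on the
root-to-leaf path with p <= v <= q (go left if both < v, right if both > v).
Walk from root:
  at 9: 6 <= 9 <= 26, this is the LCA
LCA = 9


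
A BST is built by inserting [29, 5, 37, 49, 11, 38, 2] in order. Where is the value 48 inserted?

Starting tree (level order): [29, 5, 37, 2, 11, None, 49, None, None, None, None, 38]
Insertion path: 29 -> 37 -> 49 -> 38
Result: insert 48 as right child of 38
Final tree (level order): [29, 5, 37, 2, 11, None, 49, None, None, None, None, 38, None, None, 48]


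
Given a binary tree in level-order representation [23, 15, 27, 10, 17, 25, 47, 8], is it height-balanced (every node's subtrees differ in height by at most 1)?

Tree (level-order array): [23, 15, 27, 10, 17, 25, 47, 8]
Definition: a tree is height-balanced if, at every node, |h(left) - h(right)| <= 1 (empty subtree has height -1).
Bottom-up per-node check:
  node 8: h_left=-1, h_right=-1, diff=0 [OK], height=0
  node 10: h_left=0, h_right=-1, diff=1 [OK], height=1
  node 17: h_left=-1, h_right=-1, diff=0 [OK], height=0
  node 15: h_left=1, h_right=0, diff=1 [OK], height=2
  node 25: h_left=-1, h_right=-1, diff=0 [OK], height=0
  node 47: h_left=-1, h_right=-1, diff=0 [OK], height=0
  node 27: h_left=0, h_right=0, diff=0 [OK], height=1
  node 23: h_left=2, h_right=1, diff=1 [OK], height=3
All nodes satisfy the balance condition.
Result: Balanced


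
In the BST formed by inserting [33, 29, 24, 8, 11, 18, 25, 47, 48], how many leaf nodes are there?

Tree built from: [33, 29, 24, 8, 11, 18, 25, 47, 48]
Tree (level-order array): [33, 29, 47, 24, None, None, 48, 8, 25, None, None, None, 11, None, None, None, 18]
Rule: A leaf has 0 children.
Per-node child counts:
  node 33: 2 child(ren)
  node 29: 1 child(ren)
  node 24: 2 child(ren)
  node 8: 1 child(ren)
  node 11: 1 child(ren)
  node 18: 0 child(ren)
  node 25: 0 child(ren)
  node 47: 1 child(ren)
  node 48: 0 child(ren)
Matching nodes: [18, 25, 48]
Count of leaf nodes: 3


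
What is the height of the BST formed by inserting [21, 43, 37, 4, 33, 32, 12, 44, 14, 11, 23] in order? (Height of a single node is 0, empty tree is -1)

Insertion order: [21, 43, 37, 4, 33, 32, 12, 44, 14, 11, 23]
Tree (level-order array): [21, 4, 43, None, 12, 37, 44, 11, 14, 33, None, None, None, None, None, None, None, 32, None, 23]
Compute height bottom-up (empty subtree = -1):
  height(11) = 1 + max(-1, -1) = 0
  height(14) = 1 + max(-1, -1) = 0
  height(12) = 1 + max(0, 0) = 1
  height(4) = 1 + max(-1, 1) = 2
  height(23) = 1 + max(-1, -1) = 0
  height(32) = 1 + max(0, -1) = 1
  height(33) = 1 + max(1, -1) = 2
  height(37) = 1 + max(2, -1) = 3
  height(44) = 1 + max(-1, -1) = 0
  height(43) = 1 + max(3, 0) = 4
  height(21) = 1 + max(2, 4) = 5
Height = 5


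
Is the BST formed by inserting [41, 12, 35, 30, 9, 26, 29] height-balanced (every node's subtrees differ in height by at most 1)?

Tree (level-order array): [41, 12, None, 9, 35, None, None, 30, None, 26, None, None, 29]
Definition: a tree is height-balanced if, at every node, |h(left) - h(right)| <= 1 (empty subtree has height -1).
Bottom-up per-node check:
  node 9: h_left=-1, h_right=-1, diff=0 [OK], height=0
  node 29: h_left=-1, h_right=-1, diff=0 [OK], height=0
  node 26: h_left=-1, h_right=0, diff=1 [OK], height=1
  node 30: h_left=1, h_right=-1, diff=2 [FAIL (|1--1|=2 > 1)], height=2
  node 35: h_left=2, h_right=-1, diff=3 [FAIL (|2--1|=3 > 1)], height=3
  node 12: h_left=0, h_right=3, diff=3 [FAIL (|0-3|=3 > 1)], height=4
  node 41: h_left=4, h_right=-1, diff=5 [FAIL (|4--1|=5 > 1)], height=5
Node 30 violates the condition: |1 - -1| = 2 > 1.
Result: Not balanced


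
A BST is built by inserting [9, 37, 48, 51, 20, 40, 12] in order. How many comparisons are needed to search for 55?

Search path for 55: 9 -> 37 -> 48 -> 51
Found: False
Comparisons: 4


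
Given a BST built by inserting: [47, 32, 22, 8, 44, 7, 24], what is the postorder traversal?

Tree insertion order: [47, 32, 22, 8, 44, 7, 24]
Tree (level-order array): [47, 32, None, 22, 44, 8, 24, None, None, 7]
Postorder traversal: [7, 8, 24, 22, 44, 32, 47]


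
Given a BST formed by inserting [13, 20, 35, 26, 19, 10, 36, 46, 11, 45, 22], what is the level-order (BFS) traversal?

Tree insertion order: [13, 20, 35, 26, 19, 10, 36, 46, 11, 45, 22]
Tree (level-order array): [13, 10, 20, None, 11, 19, 35, None, None, None, None, 26, 36, 22, None, None, 46, None, None, 45]
BFS from the root, enqueuing left then right child of each popped node:
  queue [13] -> pop 13, enqueue [10, 20], visited so far: [13]
  queue [10, 20] -> pop 10, enqueue [11], visited so far: [13, 10]
  queue [20, 11] -> pop 20, enqueue [19, 35], visited so far: [13, 10, 20]
  queue [11, 19, 35] -> pop 11, enqueue [none], visited so far: [13, 10, 20, 11]
  queue [19, 35] -> pop 19, enqueue [none], visited so far: [13, 10, 20, 11, 19]
  queue [35] -> pop 35, enqueue [26, 36], visited so far: [13, 10, 20, 11, 19, 35]
  queue [26, 36] -> pop 26, enqueue [22], visited so far: [13, 10, 20, 11, 19, 35, 26]
  queue [36, 22] -> pop 36, enqueue [46], visited so far: [13, 10, 20, 11, 19, 35, 26, 36]
  queue [22, 46] -> pop 22, enqueue [none], visited so far: [13, 10, 20, 11, 19, 35, 26, 36, 22]
  queue [46] -> pop 46, enqueue [45], visited so far: [13, 10, 20, 11, 19, 35, 26, 36, 22, 46]
  queue [45] -> pop 45, enqueue [none], visited so far: [13, 10, 20, 11, 19, 35, 26, 36, 22, 46, 45]
Result: [13, 10, 20, 11, 19, 35, 26, 36, 22, 46, 45]


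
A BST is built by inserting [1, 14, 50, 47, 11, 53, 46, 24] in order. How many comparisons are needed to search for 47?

Search path for 47: 1 -> 14 -> 50 -> 47
Found: True
Comparisons: 4


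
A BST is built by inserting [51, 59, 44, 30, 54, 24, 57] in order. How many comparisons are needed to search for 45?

Search path for 45: 51 -> 44
Found: False
Comparisons: 2


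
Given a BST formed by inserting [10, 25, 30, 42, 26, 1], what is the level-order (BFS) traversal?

Tree insertion order: [10, 25, 30, 42, 26, 1]
Tree (level-order array): [10, 1, 25, None, None, None, 30, 26, 42]
BFS from the root, enqueuing left then right child of each popped node:
  queue [10] -> pop 10, enqueue [1, 25], visited so far: [10]
  queue [1, 25] -> pop 1, enqueue [none], visited so far: [10, 1]
  queue [25] -> pop 25, enqueue [30], visited so far: [10, 1, 25]
  queue [30] -> pop 30, enqueue [26, 42], visited so far: [10, 1, 25, 30]
  queue [26, 42] -> pop 26, enqueue [none], visited so far: [10, 1, 25, 30, 26]
  queue [42] -> pop 42, enqueue [none], visited so far: [10, 1, 25, 30, 26, 42]
Result: [10, 1, 25, 30, 26, 42]


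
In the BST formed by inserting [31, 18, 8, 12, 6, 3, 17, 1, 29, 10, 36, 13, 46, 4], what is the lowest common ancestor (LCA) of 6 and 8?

Tree insertion order: [31, 18, 8, 12, 6, 3, 17, 1, 29, 10, 36, 13, 46, 4]
Tree (level-order array): [31, 18, 36, 8, 29, None, 46, 6, 12, None, None, None, None, 3, None, 10, 17, 1, 4, None, None, 13]
In a BST, the LCA of p=6, q=8 is the first node v on the
root-to-leaf path with p <= v <= q (go left if both < v, right if both > v).
Walk from root:
  at 31: both 6 and 8 < 31, go left
  at 18: both 6 and 8 < 18, go left
  at 8: 6 <= 8 <= 8, this is the LCA
LCA = 8


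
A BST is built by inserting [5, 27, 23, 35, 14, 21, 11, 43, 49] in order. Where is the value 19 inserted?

Starting tree (level order): [5, None, 27, 23, 35, 14, None, None, 43, 11, 21, None, 49]
Insertion path: 5 -> 27 -> 23 -> 14 -> 21
Result: insert 19 as left child of 21
Final tree (level order): [5, None, 27, 23, 35, 14, None, None, 43, 11, 21, None, 49, None, None, 19]


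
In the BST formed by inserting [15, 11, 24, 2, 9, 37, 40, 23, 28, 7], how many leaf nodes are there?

Tree built from: [15, 11, 24, 2, 9, 37, 40, 23, 28, 7]
Tree (level-order array): [15, 11, 24, 2, None, 23, 37, None, 9, None, None, 28, 40, 7]
Rule: A leaf has 0 children.
Per-node child counts:
  node 15: 2 child(ren)
  node 11: 1 child(ren)
  node 2: 1 child(ren)
  node 9: 1 child(ren)
  node 7: 0 child(ren)
  node 24: 2 child(ren)
  node 23: 0 child(ren)
  node 37: 2 child(ren)
  node 28: 0 child(ren)
  node 40: 0 child(ren)
Matching nodes: [7, 23, 28, 40]
Count of leaf nodes: 4


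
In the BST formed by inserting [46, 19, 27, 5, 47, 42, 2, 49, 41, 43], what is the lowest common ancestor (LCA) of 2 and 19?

Tree insertion order: [46, 19, 27, 5, 47, 42, 2, 49, 41, 43]
Tree (level-order array): [46, 19, 47, 5, 27, None, 49, 2, None, None, 42, None, None, None, None, 41, 43]
In a BST, the LCA of p=2, q=19 is the first node v on the
root-to-leaf path with p <= v <= q (go left if both < v, right if both > v).
Walk from root:
  at 46: both 2 and 19 < 46, go left
  at 19: 2 <= 19 <= 19, this is the LCA
LCA = 19


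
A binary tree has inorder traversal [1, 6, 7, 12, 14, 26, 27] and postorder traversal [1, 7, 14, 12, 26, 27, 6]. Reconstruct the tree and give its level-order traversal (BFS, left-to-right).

Inorder:   [1, 6, 7, 12, 14, 26, 27]
Postorder: [1, 7, 14, 12, 26, 27, 6]
Algorithm: postorder visits root last, so walk postorder right-to-left;
each value is the root of the current inorder slice — split it at that
value, recurse on the right subtree first, then the left.
Recursive splits:
  root=6; inorder splits into left=[1], right=[7, 12, 14, 26, 27]
  root=27; inorder splits into left=[7, 12, 14, 26], right=[]
  root=26; inorder splits into left=[7, 12, 14], right=[]
  root=12; inorder splits into left=[7], right=[14]
  root=14; inorder splits into left=[], right=[]
  root=7; inorder splits into left=[], right=[]
  root=1; inorder splits into left=[], right=[]
Reconstructed level-order: [6, 1, 27, 26, 12, 7, 14]


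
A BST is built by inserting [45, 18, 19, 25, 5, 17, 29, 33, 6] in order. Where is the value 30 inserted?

Starting tree (level order): [45, 18, None, 5, 19, None, 17, None, 25, 6, None, None, 29, None, None, None, 33]
Insertion path: 45 -> 18 -> 19 -> 25 -> 29 -> 33
Result: insert 30 as left child of 33
Final tree (level order): [45, 18, None, 5, 19, None, 17, None, 25, 6, None, None, 29, None, None, None, 33, 30]


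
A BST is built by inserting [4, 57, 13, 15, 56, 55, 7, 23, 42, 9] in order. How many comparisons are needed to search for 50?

Search path for 50: 4 -> 57 -> 13 -> 15 -> 56 -> 55 -> 23 -> 42
Found: False
Comparisons: 8


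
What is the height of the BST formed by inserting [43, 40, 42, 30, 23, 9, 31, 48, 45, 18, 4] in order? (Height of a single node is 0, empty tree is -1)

Insertion order: [43, 40, 42, 30, 23, 9, 31, 48, 45, 18, 4]
Tree (level-order array): [43, 40, 48, 30, 42, 45, None, 23, 31, None, None, None, None, 9, None, None, None, 4, 18]
Compute height bottom-up (empty subtree = -1):
  height(4) = 1 + max(-1, -1) = 0
  height(18) = 1 + max(-1, -1) = 0
  height(9) = 1 + max(0, 0) = 1
  height(23) = 1 + max(1, -1) = 2
  height(31) = 1 + max(-1, -1) = 0
  height(30) = 1 + max(2, 0) = 3
  height(42) = 1 + max(-1, -1) = 0
  height(40) = 1 + max(3, 0) = 4
  height(45) = 1 + max(-1, -1) = 0
  height(48) = 1 + max(0, -1) = 1
  height(43) = 1 + max(4, 1) = 5
Height = 5


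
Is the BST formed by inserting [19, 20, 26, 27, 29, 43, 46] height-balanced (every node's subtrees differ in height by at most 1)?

Tree (level-order array): [19, None, 20, None, 26, None, 27, None, 29, None, 43, None, 46]
Definition: a tree is height-balanced if, at every node, |h(left) - h(right)| <= 1 (empty subtree has height -1).
Bottom-up per-node check:
  node 46: h_left=-1, h_right=-1, diff=0 [OK], height=0
  node 43: h_left=-1, h_right=0, diff=1 [OK], height=1
  node 29: h_left=-1, h_right=1, diff=2 [FAIL (|-1-1|=2 > 1)], height=2
  node 27: h_left=-1, h_right=2, diff=3 [FAIL (|-1-2|=3 > 1)], height=3
  node 26: h_left=-1, h_right=3, diff=4 [FAIL (|-1-3|=4 > 1)], height=4
  node 20: h_left=-1, h_right=4, diff=5 [FAIL (|-1-4|=5 > 1)], height=5
  node 19: h_left=-1, h_right=5, diff=6 [FAIL (|-1-5|=6 > 1)], height=6
Node 29 violates the condition: |-1 - 1| = 2 > 1.
Result: Not balanced
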